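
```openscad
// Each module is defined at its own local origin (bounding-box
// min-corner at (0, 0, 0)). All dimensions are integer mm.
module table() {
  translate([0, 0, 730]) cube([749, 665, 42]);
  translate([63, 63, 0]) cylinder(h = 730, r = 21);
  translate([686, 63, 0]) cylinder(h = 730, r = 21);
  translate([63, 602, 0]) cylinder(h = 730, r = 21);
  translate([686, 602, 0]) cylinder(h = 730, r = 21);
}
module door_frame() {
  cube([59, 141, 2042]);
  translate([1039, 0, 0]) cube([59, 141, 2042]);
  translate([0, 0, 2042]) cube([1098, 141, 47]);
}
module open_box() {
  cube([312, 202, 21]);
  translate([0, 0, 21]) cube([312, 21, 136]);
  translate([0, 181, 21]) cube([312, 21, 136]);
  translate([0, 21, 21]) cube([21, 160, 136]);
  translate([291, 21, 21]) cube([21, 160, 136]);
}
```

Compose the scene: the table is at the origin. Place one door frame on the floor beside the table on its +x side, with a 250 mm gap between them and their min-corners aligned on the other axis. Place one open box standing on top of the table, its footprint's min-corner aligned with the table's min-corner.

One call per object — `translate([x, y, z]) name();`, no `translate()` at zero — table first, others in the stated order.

table();
translate([999, 0, 0]) door_frame();
translate([0, 0, 772]) open_box();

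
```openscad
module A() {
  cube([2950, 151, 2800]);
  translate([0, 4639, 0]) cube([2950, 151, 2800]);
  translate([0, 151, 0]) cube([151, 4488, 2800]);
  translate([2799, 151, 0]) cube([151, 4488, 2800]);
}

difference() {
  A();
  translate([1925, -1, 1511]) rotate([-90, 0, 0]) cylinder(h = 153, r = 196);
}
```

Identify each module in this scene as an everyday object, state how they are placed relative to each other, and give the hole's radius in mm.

The subtracted cylinder has r = 196 mm.

A is a house frame. The house frame has a circular hole through its front wall. The hole's radius is 196 mm.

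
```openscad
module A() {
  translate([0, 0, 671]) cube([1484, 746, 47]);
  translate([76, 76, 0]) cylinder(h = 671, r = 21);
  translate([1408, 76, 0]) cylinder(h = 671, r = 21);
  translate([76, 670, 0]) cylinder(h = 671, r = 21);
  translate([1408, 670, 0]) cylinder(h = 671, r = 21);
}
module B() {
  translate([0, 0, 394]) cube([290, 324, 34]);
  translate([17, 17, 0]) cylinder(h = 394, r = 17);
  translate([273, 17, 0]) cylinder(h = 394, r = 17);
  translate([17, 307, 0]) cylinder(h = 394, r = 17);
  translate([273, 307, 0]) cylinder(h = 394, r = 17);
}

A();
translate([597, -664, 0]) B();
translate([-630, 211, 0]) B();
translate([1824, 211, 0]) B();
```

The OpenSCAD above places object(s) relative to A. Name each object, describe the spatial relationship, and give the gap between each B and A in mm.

Each stool's nearest face is 340 mm from the table's bounding box.

A is a table. B is a stool. Three stools sit around the table at the −y, −x, +x sides. The gap between each stool and the table is 340 mm.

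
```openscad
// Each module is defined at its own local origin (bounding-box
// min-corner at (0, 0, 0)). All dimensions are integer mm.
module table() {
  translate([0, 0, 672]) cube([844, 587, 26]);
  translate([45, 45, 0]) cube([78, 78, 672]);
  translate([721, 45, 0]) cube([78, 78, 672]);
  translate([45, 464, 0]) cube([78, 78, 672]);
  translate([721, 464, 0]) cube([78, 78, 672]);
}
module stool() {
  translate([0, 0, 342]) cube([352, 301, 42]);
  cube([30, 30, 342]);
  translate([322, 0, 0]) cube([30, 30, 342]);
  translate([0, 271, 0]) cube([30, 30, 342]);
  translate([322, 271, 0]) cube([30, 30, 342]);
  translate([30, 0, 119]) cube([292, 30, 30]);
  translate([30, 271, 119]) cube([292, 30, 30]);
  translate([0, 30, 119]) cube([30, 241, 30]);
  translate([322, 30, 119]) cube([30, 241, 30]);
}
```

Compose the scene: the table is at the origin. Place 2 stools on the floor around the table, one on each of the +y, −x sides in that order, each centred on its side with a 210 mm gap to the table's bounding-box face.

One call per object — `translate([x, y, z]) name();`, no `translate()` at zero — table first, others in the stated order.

table();
translate([246, 797, 0]) stool();
translate([-562, 143, 0]) stool();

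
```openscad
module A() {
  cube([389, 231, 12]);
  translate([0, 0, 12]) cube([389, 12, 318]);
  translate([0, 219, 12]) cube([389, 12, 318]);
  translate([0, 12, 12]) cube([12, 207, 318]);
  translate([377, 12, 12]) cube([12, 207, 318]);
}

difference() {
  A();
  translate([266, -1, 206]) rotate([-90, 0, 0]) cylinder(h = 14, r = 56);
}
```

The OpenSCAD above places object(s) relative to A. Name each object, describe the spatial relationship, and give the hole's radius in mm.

A is an open box. The open box has a circular hole through its front wall. The hole's radius is 56 mm.

The subtracted cylinder has r = 56 mm.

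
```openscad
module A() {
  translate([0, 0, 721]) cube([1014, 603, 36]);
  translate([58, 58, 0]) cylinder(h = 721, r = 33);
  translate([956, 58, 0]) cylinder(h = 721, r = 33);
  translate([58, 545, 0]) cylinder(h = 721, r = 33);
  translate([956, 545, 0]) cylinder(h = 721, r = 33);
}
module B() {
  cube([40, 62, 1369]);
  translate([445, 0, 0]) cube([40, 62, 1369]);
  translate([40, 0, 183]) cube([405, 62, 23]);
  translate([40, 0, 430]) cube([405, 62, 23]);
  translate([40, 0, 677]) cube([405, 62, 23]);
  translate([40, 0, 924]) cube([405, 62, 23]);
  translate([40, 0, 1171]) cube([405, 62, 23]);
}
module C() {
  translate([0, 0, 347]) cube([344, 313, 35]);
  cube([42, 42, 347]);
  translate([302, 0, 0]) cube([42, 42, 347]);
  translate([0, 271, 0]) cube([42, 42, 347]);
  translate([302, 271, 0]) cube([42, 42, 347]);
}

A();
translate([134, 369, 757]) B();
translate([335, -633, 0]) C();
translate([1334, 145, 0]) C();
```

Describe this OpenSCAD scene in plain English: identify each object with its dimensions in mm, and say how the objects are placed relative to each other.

A is a rectangular dining table. The top is 1014×603×36 mm with its upper surface at z = 757 mm. It stands on four round legs of 66 mm diameter, each leg's bounding box inset 25 mm from the nearest pair of top edges, running from the floor to the underside of the top.

B is a wooden ladder with two side rails of 40×62 mm section and 1369 mm height, set 485 mm apart overall. Between them run 5 rectangular rungs (62 mm deep, 23 mm thick), front faces flush with the rails' −y face. The bottom of the first rung is 183 mm above the floor and each subsequent rung is 247 mm higher than the one below.

C is a simple wooden stool: a rectangular seat 344 mm (x) by 313 mm (y), 35 mm thick, top face at z = 382 mm, on four square legs, each 42×42 mm in cross-section. The legs rest on z = 0, each flush with a corner of the seat.

The ladder is on top of the table. Two stools sit around the table at the −y, +x sides.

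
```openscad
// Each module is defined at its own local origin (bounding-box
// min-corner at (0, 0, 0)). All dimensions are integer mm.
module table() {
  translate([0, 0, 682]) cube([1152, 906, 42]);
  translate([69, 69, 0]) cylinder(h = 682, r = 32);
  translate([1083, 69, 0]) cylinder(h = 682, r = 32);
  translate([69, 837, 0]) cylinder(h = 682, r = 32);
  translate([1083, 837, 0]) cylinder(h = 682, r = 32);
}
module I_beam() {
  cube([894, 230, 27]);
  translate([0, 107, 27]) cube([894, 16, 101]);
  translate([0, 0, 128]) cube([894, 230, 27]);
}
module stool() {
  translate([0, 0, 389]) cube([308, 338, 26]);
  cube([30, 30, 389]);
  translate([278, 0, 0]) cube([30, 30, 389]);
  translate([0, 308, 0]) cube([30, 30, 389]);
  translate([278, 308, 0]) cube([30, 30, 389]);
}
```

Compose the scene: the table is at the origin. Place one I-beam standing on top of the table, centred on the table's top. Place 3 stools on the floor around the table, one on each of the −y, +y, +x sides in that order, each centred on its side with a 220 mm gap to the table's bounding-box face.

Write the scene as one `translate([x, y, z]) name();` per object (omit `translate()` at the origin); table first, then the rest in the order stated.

table();
translate([129, 338, 724]) I_beam();
translate([422, -558, 0]) stool();
translate([422, 1126, 0]) stool();
translate([1372, 284, 0]) stool();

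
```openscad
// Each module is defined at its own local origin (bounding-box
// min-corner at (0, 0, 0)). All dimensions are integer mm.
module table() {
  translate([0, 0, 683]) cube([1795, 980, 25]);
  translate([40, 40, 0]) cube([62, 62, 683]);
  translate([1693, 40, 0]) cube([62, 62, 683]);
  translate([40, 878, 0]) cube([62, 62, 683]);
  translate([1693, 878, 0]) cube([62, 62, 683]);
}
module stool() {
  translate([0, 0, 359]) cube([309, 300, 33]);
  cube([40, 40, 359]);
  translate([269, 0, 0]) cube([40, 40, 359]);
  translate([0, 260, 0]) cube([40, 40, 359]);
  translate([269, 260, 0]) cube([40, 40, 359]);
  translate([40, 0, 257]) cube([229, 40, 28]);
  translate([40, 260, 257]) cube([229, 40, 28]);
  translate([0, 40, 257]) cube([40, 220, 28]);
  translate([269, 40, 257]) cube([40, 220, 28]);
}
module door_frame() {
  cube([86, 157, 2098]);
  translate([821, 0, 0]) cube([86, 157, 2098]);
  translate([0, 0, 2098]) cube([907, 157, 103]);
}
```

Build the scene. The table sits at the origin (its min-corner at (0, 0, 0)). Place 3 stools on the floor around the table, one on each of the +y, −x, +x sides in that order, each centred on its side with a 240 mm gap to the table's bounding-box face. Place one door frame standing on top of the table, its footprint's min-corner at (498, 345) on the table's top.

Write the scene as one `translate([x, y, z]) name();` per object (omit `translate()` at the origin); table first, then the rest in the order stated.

table();
translate([743, 1220, 0]) stool();
translate([-549, 340, 0]) stool();
translate([2035, 340, 0]) stool();
translate([498, 345, 708]) door_frame();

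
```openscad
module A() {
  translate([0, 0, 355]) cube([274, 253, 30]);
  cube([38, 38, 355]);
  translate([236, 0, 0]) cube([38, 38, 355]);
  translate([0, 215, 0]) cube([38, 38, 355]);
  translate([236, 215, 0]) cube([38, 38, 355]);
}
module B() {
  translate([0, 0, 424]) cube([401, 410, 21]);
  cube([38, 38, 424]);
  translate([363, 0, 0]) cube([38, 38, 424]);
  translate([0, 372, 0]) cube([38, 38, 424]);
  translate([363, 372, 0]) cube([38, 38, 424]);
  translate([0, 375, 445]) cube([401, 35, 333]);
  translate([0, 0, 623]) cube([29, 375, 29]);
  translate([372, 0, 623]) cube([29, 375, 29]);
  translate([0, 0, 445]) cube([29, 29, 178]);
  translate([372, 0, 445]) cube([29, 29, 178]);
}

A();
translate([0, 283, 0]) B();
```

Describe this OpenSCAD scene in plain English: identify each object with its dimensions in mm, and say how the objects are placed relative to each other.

A is a simple wooden stool: a rectangular seat 274 mm (x) by 253 mm (y), 30 mm thick, top face at z = 385 mm, on four square legs, each 38×38 mm in cross-section. The legs rest on z = 0, each flush with a corner of the seat.

B is a chair: 401×410 mm seat, 21 mm thick, top at z = 445 mm, on four 38 mm square corner legs flush with the seat edges. A 35 mm thick backrest slab spans the full seat width, extending 333 mm above the seat top, its back face flush with the seat's +y edge. Two armrests of 29×29 mm section run along each side from the seat's front edge to the front of the backrest, top faces 207 mm above the seat top and outer faces flush with the seat's x-edges; a 29×29 mm post under the front of each armrest stands on the seat at the front corner.

The chair is on the floor beside the stool on its +y side.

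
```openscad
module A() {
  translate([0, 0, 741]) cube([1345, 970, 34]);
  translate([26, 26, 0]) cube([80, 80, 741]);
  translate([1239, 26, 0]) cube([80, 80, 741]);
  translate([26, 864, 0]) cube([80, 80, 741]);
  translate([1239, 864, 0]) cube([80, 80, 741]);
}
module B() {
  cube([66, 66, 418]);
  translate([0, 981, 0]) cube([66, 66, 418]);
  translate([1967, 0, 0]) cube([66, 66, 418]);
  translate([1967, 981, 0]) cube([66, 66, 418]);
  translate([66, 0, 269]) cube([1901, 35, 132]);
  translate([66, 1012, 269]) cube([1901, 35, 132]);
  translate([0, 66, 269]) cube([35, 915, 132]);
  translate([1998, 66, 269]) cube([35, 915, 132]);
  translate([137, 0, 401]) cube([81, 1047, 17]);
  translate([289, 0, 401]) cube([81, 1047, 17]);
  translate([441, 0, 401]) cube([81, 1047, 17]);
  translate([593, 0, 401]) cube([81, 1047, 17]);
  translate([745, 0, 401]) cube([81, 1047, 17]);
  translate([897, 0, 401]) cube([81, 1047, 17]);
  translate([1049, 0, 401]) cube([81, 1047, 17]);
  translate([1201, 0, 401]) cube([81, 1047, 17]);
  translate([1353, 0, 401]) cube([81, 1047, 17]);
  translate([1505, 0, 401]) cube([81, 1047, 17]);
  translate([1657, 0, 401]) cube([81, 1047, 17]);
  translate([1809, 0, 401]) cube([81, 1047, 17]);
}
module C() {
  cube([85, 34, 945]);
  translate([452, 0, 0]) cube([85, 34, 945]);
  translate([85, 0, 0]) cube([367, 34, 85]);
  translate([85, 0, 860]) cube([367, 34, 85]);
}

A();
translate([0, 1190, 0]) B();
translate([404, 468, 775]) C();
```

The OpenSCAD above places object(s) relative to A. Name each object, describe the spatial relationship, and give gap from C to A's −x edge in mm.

A is a table. B is a bed frame. C is a picture frame. The bed frame is on the floor beside the table on its +y side. The picture frame is on top of the table, centred. The gap from the picture frame to the table's −x edge is 404 mm.

The picture frame's min-x is at 404; the table's min-x is 0; gap = 404 mm.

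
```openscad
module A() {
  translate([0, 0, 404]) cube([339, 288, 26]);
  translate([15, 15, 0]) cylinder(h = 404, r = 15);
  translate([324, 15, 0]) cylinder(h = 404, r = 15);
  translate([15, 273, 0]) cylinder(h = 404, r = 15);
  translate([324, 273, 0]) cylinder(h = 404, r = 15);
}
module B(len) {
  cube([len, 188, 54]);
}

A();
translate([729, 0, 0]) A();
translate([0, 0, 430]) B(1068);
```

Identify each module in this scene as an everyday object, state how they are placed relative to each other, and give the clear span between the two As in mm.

A is a stool. B is a beam. A beam spans the tops of two stools. The clear span between the two stools is 390 mm.

Second stool starts at x = 729; first ends at x = 339; clear span = 729 − 339 = 390 mm.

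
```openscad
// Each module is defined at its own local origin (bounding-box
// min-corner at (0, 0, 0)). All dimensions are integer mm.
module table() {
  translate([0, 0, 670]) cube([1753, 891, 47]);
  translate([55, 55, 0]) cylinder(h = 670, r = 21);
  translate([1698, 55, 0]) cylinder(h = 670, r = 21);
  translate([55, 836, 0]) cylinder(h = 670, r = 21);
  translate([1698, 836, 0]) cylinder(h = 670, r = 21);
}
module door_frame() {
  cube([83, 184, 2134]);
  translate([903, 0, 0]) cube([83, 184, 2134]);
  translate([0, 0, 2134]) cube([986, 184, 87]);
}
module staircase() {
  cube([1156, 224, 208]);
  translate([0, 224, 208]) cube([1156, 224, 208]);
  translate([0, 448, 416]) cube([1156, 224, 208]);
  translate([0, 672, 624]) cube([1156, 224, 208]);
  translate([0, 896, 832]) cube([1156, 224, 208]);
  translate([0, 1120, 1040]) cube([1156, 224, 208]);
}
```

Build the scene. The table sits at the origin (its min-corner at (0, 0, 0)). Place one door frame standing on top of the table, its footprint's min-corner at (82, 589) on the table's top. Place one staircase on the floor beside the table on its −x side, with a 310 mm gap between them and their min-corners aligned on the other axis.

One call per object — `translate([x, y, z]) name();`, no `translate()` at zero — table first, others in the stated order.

table();
translate([82, 589, 717]) door_frame();
translate([-1466, 0, 0]) staircase();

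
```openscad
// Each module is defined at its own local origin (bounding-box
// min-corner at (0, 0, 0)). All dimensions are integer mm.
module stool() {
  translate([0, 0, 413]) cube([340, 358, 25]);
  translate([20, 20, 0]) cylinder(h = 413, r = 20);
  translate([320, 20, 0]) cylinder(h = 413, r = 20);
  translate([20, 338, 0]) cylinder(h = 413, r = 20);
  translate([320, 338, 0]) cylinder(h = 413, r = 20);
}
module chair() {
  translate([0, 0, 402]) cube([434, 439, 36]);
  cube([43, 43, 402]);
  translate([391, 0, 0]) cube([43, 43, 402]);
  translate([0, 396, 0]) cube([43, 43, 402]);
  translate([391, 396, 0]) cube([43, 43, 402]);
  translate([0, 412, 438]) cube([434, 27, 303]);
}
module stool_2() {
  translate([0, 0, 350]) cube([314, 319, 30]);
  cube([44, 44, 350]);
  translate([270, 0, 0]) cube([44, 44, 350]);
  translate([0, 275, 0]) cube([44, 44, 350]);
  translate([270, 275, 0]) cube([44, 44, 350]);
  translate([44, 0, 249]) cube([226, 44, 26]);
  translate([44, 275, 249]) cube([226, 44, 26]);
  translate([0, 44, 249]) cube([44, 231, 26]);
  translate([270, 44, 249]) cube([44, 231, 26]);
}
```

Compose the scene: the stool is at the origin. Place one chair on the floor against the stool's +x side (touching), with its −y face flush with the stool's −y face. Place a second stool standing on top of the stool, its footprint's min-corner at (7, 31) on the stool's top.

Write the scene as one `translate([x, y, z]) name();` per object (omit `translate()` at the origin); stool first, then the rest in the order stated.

stool();
translate([340, 0, 0]) chair();
translate([7, 31, 438]) stool_2();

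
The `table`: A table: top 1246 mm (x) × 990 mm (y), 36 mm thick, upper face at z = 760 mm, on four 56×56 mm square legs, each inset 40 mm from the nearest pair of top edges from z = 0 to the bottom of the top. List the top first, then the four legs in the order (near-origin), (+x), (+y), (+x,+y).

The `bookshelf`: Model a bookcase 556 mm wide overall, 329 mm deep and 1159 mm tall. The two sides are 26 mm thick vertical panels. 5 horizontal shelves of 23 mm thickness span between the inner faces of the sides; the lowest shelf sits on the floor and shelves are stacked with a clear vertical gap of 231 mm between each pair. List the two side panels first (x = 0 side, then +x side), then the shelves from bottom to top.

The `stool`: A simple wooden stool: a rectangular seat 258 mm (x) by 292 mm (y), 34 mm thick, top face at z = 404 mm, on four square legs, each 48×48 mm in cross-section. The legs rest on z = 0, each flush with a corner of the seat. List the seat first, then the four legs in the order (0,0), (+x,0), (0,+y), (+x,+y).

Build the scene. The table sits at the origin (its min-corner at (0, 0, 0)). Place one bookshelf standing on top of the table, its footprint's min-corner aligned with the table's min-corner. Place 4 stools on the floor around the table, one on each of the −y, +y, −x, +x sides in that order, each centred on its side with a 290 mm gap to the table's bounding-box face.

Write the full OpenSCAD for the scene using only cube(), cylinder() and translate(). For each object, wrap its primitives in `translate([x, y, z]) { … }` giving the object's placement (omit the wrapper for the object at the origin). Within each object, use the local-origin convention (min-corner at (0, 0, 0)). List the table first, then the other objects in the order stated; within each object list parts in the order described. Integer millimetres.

translate([0, 0, 724]) cube([1246, 990, 36]);
translate([40, 40, 0]) cube([56, 56, 724]);
translate([1150, 40, 0]) cube([56, 56, 724]);
translate([40, 894, 0]) cube([56, 56, 724]);
translate([1150, 894, 0]) cube([56, 56, 724]);
translate([0, 0, 760]) {
  cube([26, 329, 1159]);
  translate([530, 0, 0]) cube([26, 329, 1159]);
  translate([26, 0, 0]) cube([504, 329, 23]);
  translate([26, 0, 254]) cube([504, 329, 23]);
  translate([26, 0, 508]) cube([504, 329, 23]);
  translate([26, 0, 762]) cube([504, 329, 23]);
  translate([26, 0, 1016]) cube([504, 329, 23]);
}
translate([494, -582, 0]) {
  translate([0, 0, 370]) cube([258, 292, 34]);
  cube([48, 48, 370]);
  translate([210, 0, 0]) cube([48, 48, 370]);
  translate([0, 244, 0]) cube([48, 48, 370]);
  translate([210, 244, 0]) cube([48, 48, 370]);
}
translate([494, 1280, 0]) {
  translate([0, 0, 370]) cube([258, 292, 34]);
  cube([48, 48, 370]);
  translate([210, 0, 0]) cube([48, 48, 370]);
  translate([0, 244, 0]) cube([48, 48, 370]);
  translate([210, 244, 0]) cube([48, 48, 370]);
}
translate([-548, 349, 0]) {
  translate([0, 0, 370]) cube([258, 292, 34]);
  cube([48, 48, 370]);
  translate([210, 0, 0]) cube([48, 48, 370]);
  translate([0, 244, 0]) cube([48, 48, 370]);
  translate([210, 244, 0]) cube([48, 48, 370]);
}
translate([1536, 349, 0]) {
  translate([0, 0, 370]) cube([258, 292, 34]);
  cube([48, 48, 370]);
  translate([210, 0, 0]) cube([48, 48, 370]);
  translate([0, 244, 0]) cube([48, 48, 370]);
  translate([210, 244, 0]) cube([48, 48, 370]);
}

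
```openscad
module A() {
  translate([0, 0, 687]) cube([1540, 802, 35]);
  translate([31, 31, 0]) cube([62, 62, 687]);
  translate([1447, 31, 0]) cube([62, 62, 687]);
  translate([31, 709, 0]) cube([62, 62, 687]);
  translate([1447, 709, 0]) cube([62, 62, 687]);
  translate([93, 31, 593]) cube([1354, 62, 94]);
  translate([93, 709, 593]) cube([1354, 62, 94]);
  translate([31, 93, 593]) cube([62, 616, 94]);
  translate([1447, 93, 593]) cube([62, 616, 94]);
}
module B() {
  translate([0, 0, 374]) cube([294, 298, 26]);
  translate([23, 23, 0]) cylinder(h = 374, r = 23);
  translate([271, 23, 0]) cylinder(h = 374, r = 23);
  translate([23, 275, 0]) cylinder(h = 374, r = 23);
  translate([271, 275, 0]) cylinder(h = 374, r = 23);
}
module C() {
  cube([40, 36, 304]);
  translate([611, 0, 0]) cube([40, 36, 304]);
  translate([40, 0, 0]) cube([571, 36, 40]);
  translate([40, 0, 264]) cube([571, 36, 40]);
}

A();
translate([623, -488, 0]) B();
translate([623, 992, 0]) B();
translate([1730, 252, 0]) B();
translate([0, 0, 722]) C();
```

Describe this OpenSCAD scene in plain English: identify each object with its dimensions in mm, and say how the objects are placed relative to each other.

A is a table with a 1540×802 mm rectangular top, 35 mm thick, top surface at z = 722 mm, supported by four 62×62 mm square legs, each inset 31 mm from the nearest pair of top edges, running from the floor. Four apron rails, 62 mm thick and 94 mm tall, run between adjacent legs with their top edges flush with the underside of the top and their outer faces flush with the legs' outer faces.

B is a simple wooden stool: a rectangular seat 294 mm (x) by 298 mm (y), 26 mm thick, top face at z = 400 mm, on four round legs, each 46 mm in diameter. The legs rest on z = 0, each leg's axis is inset half a diameter from the nearest pair of seat edges (so the leg's bounding box is flush with the corner).

C is a rectangular picture frame lying in the x–z plane (depth along y). The opening is 571 mm wide (x) by 224 mm tall (z), surrounded by a border 40 mm wide on all four sides. The frame is 36 mm deep and is made of two full-height vertical stiles with two horizontal rails fitted between them.

Three stools sit around the table at the −y, +y, +x sides. The picture frame is on top of the table.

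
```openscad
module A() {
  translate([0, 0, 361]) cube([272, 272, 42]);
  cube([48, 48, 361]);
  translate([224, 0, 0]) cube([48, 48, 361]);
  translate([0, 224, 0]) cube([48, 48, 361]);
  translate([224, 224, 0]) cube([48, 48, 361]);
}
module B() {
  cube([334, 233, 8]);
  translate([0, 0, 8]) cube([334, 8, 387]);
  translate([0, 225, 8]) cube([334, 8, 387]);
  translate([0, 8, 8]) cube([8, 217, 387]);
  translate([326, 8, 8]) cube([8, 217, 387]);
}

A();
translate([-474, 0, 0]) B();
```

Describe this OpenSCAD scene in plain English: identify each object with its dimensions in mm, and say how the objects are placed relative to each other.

A is a four-legged stool. The seat is a 272×272×42 mm slab whose top surface is at z = 403 mm; four square legs, each 48×48 mm in cross-section, run from the floor (z = 0) to the underside of the seat, each flush with a corner of the seat.

B is an open-topped rectangular box: outside dimensions 334×233×395 mm, with a uniform wall and base thickness of 8 mm. The base is a full 334×233 slab on the floor; four walls sit on top of the base. The front and back walls (the −y and +y sides) span the full width; the two side walls fit between them.

The open box is on the floor beside the stool on its −x side.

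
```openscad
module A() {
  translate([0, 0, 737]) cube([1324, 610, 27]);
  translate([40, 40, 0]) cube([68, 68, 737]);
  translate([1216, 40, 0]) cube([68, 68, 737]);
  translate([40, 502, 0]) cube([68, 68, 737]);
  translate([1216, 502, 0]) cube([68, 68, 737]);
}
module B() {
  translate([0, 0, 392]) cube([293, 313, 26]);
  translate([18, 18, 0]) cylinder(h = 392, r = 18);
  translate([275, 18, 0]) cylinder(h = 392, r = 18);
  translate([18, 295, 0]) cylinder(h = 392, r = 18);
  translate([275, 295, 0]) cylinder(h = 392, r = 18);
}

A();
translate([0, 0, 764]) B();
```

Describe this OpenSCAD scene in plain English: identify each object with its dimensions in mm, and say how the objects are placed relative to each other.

A is a table with a 1324×610 mm rectangular top, 27 mm thick, top surface at z = 764 mm, supported by four 68×68 mm square legs, each inset 40 mm from the nearest pair of top edges, running from the floor.

B is a four-legged stool. The seat is a 293×313×26 mm slab whose top surface is at z = 418 mm; four round legs, each 36 mm in diameter, run from the floor (z = 0) to the underside of the seat, each leg's axis is inset half a diameter from the nearest pair of seat edges (so the leg's bounding box is flush with the corner).

The stool is on top of the table.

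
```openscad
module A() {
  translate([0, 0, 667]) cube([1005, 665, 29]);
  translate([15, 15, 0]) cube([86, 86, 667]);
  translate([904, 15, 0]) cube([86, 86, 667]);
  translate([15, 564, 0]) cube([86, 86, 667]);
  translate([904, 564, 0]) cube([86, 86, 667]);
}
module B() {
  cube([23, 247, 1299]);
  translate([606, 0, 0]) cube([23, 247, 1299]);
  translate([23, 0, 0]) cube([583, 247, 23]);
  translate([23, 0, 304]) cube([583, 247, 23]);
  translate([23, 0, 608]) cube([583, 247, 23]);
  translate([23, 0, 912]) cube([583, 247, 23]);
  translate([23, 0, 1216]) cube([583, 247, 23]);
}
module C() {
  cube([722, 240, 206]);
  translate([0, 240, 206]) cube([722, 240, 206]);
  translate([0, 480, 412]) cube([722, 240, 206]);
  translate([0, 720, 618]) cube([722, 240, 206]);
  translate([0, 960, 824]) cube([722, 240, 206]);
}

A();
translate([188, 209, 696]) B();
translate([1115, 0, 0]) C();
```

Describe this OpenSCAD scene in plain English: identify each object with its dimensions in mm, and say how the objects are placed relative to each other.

A is a rectangular dining table. The top is 1005×665×29 mm with its upper surface at z = 696 mm. It stands on four 86×86 mm square legs, each inset 15 mm from the nearest pair of top edges, running from the floor to the underside of the top.

B is a bookshelf 629 mm wide overall, 247 mm deep and 1299 mm tall. The two sides are 23 mm thick vertical panels. 5 horizontal shelves of 23 mm thickness span between the inner faces of the sides; the lowest shelf sits on the floor and shelves are stacked with a clear vertical gap of 281 mm between each pair.

C is a straight staircase of 5 solid steps. Each step is 722 mm wide (x), 240 mm deep (y, the going) and 206 mm tall (the rise). The first step rests on the floor; each subsequent step sits one going further in +y and one rise higher in +z, directly behind and above the previous step with no overlap.

The bookshelf is on top of the table, centred. The staircase is on the floor beside the table on its +x side.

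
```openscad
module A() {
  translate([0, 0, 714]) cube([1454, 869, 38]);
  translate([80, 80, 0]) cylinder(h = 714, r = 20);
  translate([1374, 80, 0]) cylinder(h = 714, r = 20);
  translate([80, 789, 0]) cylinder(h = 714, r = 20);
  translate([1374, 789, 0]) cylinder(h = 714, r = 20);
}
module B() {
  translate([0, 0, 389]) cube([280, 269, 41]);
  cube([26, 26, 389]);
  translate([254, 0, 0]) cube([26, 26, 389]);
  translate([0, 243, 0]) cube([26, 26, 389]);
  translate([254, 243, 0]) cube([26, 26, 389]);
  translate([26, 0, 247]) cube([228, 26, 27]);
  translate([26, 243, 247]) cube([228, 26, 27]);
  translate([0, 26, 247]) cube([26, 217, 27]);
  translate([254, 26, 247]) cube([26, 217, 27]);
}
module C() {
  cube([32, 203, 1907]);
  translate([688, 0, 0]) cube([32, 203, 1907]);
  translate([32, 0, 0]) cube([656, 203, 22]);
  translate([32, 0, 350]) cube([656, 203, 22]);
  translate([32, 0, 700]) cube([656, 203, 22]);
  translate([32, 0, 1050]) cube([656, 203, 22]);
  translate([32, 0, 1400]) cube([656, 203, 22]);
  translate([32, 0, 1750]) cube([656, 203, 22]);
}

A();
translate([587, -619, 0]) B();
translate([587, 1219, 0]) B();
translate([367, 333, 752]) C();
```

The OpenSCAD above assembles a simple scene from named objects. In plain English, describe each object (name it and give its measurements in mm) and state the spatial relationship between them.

A is a table: top 1454 mm (x) × 869 mm (y), 38 mm thick, upper face at z = 752 mm, on four round legs of 40 mm diameter, each leg's bounding box inset 60 mm from the nearest pair of top edges, running from z = 0 to the bottom of the top.

B is a four-legged stool. The seat is 280×269 mm, 41 mm thick, top at z = 430 mm. It stands on four square legs, each 26×26 mm in cross-section, from z = 0 to the seat underside, each flush with a corner of the seat. Four stretchers, 26 mm wide and 27 mm tall, connect adjacent legs with their undersides at z = 247 mm, each running between the inner faces of the legs it joins and aligned with the legs' outer faces on the other axis.

C is an open bookshelf. Two side panels, each 32 mm thick, 203 mm deep and 1907 mm tall, stand 720 mm apart (outside-to-outside). Between them sit 6 shelves, each 22 mm thick and 203 mm deep, spanning the full gap between the sides. The bottom shelf rests on the floor (its underside at z = 0) and the clear gap between one shelf's top and the next shelf's underside is 328 mm.

Two stools sit around the table at the −y, +y sides. The bookshelf is on top of the table, centred.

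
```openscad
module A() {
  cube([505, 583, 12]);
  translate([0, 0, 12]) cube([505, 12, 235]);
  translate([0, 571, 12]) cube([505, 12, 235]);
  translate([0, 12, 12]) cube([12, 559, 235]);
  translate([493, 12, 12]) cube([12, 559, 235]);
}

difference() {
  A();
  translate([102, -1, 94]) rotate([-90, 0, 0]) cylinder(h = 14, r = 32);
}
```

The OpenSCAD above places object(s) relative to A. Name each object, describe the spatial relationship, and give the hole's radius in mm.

The subtracted cylinder has r = 32 mm.

A is an open box. The open box has a circular hole through its front wall. The hole's radius is 32 mm.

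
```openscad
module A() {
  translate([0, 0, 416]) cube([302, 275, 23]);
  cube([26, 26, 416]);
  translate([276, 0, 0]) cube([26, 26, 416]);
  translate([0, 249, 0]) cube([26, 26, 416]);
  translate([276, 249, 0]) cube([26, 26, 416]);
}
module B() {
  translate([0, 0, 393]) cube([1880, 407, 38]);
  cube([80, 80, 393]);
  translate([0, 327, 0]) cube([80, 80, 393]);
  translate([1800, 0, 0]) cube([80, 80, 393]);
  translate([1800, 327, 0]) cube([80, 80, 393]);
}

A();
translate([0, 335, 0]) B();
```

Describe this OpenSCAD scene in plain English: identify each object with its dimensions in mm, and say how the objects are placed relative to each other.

A is a simple wooden stool: a rectangular seat 302 mm (x) by 275 mm (y), 23 mm thick, top face at z = 439 mm, on four square legs, each 26×26 mm in cross-section. The legs rest on z = 0, each flush with a corner of the seat.

B is a long wooden bench with a 1880 mm (x) × 407 mm (y) seat, 38 mm thick, its top surface 431 mm above the floor. Four 80 mm square legs at the seat corners, flush with the edges, run from z = 0 to the seat underside.

The bench is on the floor beside the stool on its +y side.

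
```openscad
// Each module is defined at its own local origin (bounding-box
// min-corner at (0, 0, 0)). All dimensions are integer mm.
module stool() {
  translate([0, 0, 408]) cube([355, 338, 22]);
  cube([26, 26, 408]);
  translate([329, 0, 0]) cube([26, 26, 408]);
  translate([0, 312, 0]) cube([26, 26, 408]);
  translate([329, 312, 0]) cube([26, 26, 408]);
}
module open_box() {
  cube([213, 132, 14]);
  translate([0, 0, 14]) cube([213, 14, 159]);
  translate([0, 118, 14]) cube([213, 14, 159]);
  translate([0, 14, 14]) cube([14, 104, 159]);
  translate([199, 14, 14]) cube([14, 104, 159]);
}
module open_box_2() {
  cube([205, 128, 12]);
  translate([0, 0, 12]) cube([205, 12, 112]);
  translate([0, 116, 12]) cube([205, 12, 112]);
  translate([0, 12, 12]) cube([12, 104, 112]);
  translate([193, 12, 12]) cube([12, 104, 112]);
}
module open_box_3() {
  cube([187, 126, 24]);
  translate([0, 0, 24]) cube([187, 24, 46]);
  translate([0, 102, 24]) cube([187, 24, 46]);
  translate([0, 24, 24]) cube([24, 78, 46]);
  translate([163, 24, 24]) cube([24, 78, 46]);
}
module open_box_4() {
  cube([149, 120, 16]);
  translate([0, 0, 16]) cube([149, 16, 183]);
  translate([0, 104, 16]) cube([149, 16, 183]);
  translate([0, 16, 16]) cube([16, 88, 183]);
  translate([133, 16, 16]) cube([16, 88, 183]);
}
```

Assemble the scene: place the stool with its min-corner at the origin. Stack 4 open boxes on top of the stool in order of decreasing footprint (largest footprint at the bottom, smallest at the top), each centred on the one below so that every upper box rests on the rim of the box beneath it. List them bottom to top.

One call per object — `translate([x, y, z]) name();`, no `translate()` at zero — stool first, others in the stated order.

stool();
translate([71, 103, 430]) open_box();
translate([75, 105, 603]) open_box_2();
translate([84, 106, 727]) open_box_3();
translate([103, 109, 797]) open_box_4();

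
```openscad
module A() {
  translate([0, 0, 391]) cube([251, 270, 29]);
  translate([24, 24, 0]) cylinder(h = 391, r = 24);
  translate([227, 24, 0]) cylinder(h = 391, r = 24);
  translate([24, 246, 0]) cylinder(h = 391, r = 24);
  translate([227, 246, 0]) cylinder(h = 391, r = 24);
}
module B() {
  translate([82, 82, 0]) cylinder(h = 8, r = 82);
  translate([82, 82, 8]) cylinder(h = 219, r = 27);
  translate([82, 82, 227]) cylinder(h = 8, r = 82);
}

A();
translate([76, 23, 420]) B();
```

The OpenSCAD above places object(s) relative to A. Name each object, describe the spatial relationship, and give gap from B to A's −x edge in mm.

A is a stool. B is a spool. The spool is on top of the stool. The gap from the spool to the stool's −x edge is 76 mm.

The spool's min-x is at 76; the stool's min-x is 0; gap = 76 mm.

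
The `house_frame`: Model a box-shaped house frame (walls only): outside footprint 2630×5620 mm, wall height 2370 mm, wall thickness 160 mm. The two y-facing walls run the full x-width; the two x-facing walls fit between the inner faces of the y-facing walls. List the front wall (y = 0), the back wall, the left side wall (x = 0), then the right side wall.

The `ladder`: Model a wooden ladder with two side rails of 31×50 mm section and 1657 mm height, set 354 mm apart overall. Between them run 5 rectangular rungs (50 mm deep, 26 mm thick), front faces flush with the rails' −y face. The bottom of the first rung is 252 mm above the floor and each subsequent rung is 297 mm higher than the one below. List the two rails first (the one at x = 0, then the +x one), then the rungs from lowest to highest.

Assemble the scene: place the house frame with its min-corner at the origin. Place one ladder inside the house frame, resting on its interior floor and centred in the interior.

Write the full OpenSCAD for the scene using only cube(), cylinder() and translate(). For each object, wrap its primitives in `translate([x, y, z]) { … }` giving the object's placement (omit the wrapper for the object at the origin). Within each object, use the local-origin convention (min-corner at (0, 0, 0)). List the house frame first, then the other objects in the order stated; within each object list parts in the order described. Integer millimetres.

cube([2630, 160, 2370]);
translate([0, 5460, 0]) cube([2630, 160, 2370]);
translate([0, 160, 0]) cube([160, 5300, 2370]);
translate([2470, 160, 0]) cube([160, 5300, 2370]);
translate([1138, 2785, 0]) {
  cube([31, 50, 1657]);
  translate([323, 0, 0]) cube([31, 50, 1657]);
  translate([31, 0, 252]) cube([292, 50, 26]);
  translate([31, 0, 549]) cube([292, 50, 26]);
  translate([31, 0, 846]) cube([292, 50, 26]);
  translate([31, 0, 1143]) cube([292, 50, 26]);
  translate([31, 0, 1440]) cube([292, 50, 26]);
}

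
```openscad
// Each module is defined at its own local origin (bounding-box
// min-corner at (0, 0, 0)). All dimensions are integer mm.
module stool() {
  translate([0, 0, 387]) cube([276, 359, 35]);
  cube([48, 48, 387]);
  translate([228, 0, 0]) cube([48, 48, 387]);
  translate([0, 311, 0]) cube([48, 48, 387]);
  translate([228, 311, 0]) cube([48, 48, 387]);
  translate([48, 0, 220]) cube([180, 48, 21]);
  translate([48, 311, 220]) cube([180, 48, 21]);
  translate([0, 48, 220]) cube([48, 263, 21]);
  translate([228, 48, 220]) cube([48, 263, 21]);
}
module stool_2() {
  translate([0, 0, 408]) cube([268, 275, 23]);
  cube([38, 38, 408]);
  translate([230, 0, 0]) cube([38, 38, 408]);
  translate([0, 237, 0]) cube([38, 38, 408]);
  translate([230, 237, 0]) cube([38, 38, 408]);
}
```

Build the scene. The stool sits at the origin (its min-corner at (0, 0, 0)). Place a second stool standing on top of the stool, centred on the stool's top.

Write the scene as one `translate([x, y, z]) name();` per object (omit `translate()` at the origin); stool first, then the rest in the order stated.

stool();
translate([4, 42, 422]) stool_2();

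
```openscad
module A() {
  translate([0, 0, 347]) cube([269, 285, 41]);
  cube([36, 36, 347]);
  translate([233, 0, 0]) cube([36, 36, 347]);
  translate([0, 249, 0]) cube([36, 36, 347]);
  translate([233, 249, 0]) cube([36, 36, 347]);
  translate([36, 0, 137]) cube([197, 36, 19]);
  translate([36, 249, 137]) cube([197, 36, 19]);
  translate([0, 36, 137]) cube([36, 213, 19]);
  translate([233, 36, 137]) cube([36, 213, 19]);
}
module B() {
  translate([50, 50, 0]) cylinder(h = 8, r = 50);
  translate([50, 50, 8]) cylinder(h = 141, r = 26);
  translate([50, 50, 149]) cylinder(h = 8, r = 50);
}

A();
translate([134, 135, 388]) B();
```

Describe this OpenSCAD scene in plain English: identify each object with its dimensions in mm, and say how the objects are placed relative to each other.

A is a simple wooden stool: a rectangular seat 269 mm (x) by 285 mm (y), 41 mm thick, top face at z = 388 mm, on four square legs, each 36×36 mm in cross-section. The legs rest on z = 0, each flush with a corner of the seat. Four stretchers, 36 mm wide and 19 mm tall, connect adjacent legs with their undersides at z = 137 mm, each running between the inner faces of the legs it joins and aligned with the legs' outer faces on the other axis.

B is a spool: two coaxial disc flanges of radius 50 mm and thickness 8 mm, joined by a core cylinder of radius 26 mm and height 141 mm. The lower flange rests on z = 0 and the three cylinders share a vertical axis.

The spool is on top of the stool.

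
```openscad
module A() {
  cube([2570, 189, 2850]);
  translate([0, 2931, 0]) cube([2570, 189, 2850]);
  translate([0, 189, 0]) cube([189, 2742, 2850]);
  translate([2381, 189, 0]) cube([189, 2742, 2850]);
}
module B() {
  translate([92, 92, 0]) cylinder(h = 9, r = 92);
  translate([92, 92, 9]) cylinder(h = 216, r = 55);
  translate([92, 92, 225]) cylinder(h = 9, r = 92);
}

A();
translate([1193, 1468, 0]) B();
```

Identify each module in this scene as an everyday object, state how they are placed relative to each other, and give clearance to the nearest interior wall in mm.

A is a house frame. B is a spool. The spool sits inside the house frame, centred. The clearance to the nearest interior wall is 1004 mm.

Clearances: x = 1004, y = 1279; minimum 1004 mm.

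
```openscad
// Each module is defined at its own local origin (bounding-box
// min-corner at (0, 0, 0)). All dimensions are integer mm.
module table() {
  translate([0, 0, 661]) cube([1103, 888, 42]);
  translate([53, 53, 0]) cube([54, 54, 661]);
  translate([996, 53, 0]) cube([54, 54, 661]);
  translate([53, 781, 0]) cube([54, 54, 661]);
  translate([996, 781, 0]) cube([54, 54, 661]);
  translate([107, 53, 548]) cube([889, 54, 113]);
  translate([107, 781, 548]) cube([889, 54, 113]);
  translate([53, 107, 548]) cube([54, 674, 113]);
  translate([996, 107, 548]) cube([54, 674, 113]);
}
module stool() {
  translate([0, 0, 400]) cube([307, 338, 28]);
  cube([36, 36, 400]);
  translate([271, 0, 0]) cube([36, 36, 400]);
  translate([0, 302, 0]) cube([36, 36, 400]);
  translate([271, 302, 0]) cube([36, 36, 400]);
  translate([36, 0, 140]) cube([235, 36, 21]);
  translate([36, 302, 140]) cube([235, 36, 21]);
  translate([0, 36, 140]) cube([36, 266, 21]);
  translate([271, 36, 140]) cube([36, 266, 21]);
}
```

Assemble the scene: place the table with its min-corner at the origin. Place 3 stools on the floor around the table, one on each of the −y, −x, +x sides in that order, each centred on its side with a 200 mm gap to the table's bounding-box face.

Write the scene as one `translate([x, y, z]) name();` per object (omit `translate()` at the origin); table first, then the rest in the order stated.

table();
translate([398, -538, 0]) stool();
translate([-507, 275, 0]) stool();
translate([1303, 275, 0]) stool();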